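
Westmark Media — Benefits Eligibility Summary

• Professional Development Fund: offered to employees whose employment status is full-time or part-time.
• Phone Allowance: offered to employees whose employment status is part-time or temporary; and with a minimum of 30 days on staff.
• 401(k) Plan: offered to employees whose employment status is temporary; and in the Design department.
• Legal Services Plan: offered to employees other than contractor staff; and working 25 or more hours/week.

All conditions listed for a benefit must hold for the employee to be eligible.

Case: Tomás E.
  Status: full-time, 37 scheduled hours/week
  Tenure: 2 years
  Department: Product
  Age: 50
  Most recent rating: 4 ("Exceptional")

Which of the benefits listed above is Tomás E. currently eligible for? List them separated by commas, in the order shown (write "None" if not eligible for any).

Professional Development Fund, Legal Services Plan

Professional Development Fund — status full-time ✓ → eligible.
Phone Allowance — status full-time ✗ (requires part-time or temporary) → not eligible.
401(k) Plan — status full-time ✗ (requires temporary) → not eligible.
Legal Services Plan — status full-time ✓ (not excluded); 37 hrs/wk ≥ 25 ✓ → eligible.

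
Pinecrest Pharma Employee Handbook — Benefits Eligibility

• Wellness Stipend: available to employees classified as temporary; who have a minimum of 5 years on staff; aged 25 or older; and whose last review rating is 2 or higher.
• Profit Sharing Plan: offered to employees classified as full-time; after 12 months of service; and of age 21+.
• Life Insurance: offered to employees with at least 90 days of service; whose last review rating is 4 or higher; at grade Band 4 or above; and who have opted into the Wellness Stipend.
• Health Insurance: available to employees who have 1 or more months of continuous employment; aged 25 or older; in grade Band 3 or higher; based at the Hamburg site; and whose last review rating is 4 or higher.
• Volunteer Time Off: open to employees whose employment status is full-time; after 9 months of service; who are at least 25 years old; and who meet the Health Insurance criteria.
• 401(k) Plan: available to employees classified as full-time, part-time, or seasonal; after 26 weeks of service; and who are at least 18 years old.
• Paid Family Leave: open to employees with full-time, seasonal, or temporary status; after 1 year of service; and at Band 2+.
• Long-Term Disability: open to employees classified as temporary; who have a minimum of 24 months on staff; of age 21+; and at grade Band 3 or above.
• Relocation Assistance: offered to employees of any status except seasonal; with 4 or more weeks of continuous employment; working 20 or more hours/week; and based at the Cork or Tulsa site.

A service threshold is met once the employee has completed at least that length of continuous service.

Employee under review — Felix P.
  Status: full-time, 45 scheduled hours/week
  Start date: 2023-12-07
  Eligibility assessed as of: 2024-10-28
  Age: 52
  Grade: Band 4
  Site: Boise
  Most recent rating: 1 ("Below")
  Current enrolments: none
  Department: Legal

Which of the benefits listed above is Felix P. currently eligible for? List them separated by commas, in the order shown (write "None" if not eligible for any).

Service from 2023-12-07 to 2024-10-28: 326 days.
Wellness Stipend — status full-time ✗ (requires temporary) → not eligible.
Profit Sharing Plan — status full-time ✓; service 326 days < 12 months (≈360 days) ✗ → not eligible.
Life Insurance — service 326 days ≥ 90 days ✓; rating 1 < 4 ✗ → not eligible.
Health Insurance — service 326 days ≥ 1 month (≈30 days) ✓; age 52 ≥ 25 ✓; grade Band 4 ≥ Band 3 ✓; site Boise ✗ (not Hamburg) → not eligible.
Volunteer Time Off — status full-time ✓; service 326 days ≥ 9 months (≈270 days) ✓; age 52 ≥ 25 ✓; not eligible for Health Insurance ✗ → not eligible.
401(k) Plan — status full-time ✓; service 326 days ≥ 26 weeks (≈182 days) ✓; age 52 ≥ 18 ✓ → eligible.
Paid Family Leave — status full-time ✓; service 326 days < 1 year (≈365 days) ✗ → not eligible.
Long-Term Disability — status full-time ✗ (requires temporary) → not eligible.
Relocation Assistance — status full-time ✓ (not excluded); service 326 days ≥ 4 weeks (≈28 days) ✓; 45 hrs/wk ≥ 20 ✓; site Boise ✗ (not Cork or Tulsa) → not eligible.

401(k) Plan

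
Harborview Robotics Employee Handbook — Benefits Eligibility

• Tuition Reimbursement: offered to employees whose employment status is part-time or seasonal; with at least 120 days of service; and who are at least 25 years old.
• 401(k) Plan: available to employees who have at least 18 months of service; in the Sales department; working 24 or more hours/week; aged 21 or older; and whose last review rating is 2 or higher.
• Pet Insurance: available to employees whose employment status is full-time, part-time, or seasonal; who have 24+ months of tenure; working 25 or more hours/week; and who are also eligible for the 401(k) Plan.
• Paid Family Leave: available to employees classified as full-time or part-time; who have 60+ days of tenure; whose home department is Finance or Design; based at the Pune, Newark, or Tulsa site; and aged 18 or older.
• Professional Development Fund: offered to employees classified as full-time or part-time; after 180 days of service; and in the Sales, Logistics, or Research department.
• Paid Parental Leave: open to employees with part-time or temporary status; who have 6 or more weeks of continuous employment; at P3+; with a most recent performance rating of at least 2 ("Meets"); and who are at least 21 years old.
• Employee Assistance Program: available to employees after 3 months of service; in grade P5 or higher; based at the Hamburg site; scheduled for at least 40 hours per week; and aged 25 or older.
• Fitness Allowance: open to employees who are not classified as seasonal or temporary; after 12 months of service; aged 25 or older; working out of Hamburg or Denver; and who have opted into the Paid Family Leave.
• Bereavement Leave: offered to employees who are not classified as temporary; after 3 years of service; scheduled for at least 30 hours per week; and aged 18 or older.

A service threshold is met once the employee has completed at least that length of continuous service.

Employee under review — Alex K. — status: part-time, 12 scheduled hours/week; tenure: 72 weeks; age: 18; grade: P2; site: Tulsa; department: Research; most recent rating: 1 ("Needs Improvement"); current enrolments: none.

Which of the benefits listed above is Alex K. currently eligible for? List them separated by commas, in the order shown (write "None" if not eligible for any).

Professional Development Fund

Tuition Reimbursement — status part-time ✓; service 72 weeks ≥ 120 days ✓; age 18 < 25 ✗ → not eligible.
401(k) Plan — service 72 weeks < 18 months (≈540 days) ✗ → not eligible.
Pet Insurance — status part-time ✓; service 72 weeks < 24 months (≈720 days) ✗ → not eligible.
Paid Family Leave — status part-time ✓; service 72 weeks ≥ 60 days ✓; dept Research ✗ → not eligible.
Professional Development Fund — status part-time ✓; service 72 weeks ≥ 180 days ✓; dept Research ✓ → eligible.
Paid Parental Leave — status part-time ✓; service 72 weeks ≥ 6 weeks ✓; grade P2 < P3 ✗ → not eligible.
Employee Assistance Program — service 72 weeks ≥ 3 months (≈90 days) ✓; grade P2 < P5 ✗ → not eligible.
Fitness Allowance — status part-time ✓ (not excluded); service 72 weeks ≥ 12 months (≈360 days) ✓; age 18 < 25 ✗ → not eligible.
Bereavement Leave — status part-time ✓ (not excluded); service 72 weeks < 3 years (≈1095 days) ✗ → not eligible.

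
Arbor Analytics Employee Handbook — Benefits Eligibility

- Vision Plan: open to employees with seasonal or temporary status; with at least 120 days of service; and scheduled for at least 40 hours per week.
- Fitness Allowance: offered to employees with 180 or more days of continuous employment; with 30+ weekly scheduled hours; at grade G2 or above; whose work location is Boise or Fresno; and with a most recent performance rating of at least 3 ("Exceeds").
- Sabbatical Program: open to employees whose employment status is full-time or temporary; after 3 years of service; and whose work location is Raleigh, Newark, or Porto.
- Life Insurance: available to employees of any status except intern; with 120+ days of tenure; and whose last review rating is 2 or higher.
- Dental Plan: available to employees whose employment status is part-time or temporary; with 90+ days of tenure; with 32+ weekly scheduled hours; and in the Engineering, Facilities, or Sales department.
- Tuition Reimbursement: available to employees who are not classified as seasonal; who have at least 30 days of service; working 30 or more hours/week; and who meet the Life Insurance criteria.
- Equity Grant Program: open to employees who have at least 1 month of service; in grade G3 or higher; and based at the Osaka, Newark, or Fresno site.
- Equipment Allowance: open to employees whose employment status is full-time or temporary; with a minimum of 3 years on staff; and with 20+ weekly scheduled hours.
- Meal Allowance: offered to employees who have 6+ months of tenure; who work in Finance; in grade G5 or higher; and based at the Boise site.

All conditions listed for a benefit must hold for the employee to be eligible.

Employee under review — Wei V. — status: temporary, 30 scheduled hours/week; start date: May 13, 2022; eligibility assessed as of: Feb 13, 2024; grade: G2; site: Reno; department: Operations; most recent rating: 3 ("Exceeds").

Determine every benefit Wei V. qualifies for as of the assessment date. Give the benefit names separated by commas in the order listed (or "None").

Service from May 13, 2022 to Feb 13, 2024: 641 days.
Vision Plan — status temporary ✓; service 641 days ≥ 120 days ✓; 30 hrs/wk < 40 ✗ → not eligible.
Fitness Allowance — service 641 days ≥ 180 days ✓; 30 hrs/wk ≥ 30 ✓; grade G2 ≥ G2 ✓; site Reno ✗ (not Boise or Fresno) → not eligible.
Sabbatical Program — status temporary ✓; service 641 days < 3 years (≈1095 days) ✗ → not eligible.
Life Insurance — status temporary ✓ (not excluded); service 641 days ≥ 120 days ✓; rating 3 ≥ 2 ✓ → eligible.
Dental Plan — status temporary ✓; service 641 days ≥ 90 days ✓; 30 hrs/wk < 32 ✗ → not eligible.
Tuition Reimbursement — status temporary ✓ (not excluded); service 641 days ≥ 30 days ✓; 30 hrs/wk ≥ 30 ✓; eligible for Life Insurance ✓ → eligible.
Equity Grant Program — service 641 days ≥ 1 month (≈30 days) ✓; grade G2 < G3 ✗ → not eligible.
Equipment Allowance — status temporary ✓; service 641 days < 3 years (≈1095 days) ✗ → not eligible.
Meal Allowance — service 641 days ≥ 6 months (≈180 days) ✓; dept Operations ✗ → not eligible.

Life Insurance, Tuition Reimbursement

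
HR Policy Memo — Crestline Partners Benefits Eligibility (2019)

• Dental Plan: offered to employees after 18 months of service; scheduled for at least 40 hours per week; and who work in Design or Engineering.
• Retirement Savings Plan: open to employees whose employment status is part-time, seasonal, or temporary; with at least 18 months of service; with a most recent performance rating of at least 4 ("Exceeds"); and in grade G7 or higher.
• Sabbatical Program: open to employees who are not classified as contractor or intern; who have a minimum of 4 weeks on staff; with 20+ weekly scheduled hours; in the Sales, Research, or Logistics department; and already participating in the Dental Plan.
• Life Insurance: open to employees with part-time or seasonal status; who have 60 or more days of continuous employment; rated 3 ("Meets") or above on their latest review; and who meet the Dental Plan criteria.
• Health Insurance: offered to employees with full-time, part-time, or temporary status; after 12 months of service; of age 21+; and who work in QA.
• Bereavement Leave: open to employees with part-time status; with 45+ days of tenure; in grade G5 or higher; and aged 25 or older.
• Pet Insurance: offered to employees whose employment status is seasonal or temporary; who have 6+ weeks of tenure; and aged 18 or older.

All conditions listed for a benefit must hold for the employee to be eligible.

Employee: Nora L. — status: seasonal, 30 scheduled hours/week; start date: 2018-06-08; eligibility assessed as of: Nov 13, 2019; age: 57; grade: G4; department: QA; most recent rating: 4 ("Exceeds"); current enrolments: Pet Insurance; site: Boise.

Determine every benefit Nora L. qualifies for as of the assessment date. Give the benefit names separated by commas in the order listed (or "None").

Pet Insurance

Service from 2018-06-08 to Nov 13, 2019: 523 days.
Dental Plan — service 523 days < 18 months (≈540 days) ✗ → not eligible.
Retirement Savings Plan — status seasonal ✓; service 523 days < 18 months (≈540 days) ✗ → not eligible.
Sabbatical Program — status seasonal ✓ (not excluded); service 523 days ≥ 4 weeks (≈28 days) ✓; 30 hrs/wk ≥ 20 ✓; dept QA ✗ → not eligible.
Life Insurance — status seasonal ✓; service 523 days ≥ 60 days ✓; rating 4 ≥ 3 ✓; not eligible for Dental Plan ✗ → not eligible.
Health Insurance — status seasonal ✗ (requires full-time, part-time, or temporary) → not eligible.
Bereavement Leave — status seasonal ✗ (requires part-time) → not eligible.
Pet Insurance — status seasonal ✓; service 523 days ≥ 6 weeks (≈42 days) ✓; age 57 ≥ 18 ✓ → eligible.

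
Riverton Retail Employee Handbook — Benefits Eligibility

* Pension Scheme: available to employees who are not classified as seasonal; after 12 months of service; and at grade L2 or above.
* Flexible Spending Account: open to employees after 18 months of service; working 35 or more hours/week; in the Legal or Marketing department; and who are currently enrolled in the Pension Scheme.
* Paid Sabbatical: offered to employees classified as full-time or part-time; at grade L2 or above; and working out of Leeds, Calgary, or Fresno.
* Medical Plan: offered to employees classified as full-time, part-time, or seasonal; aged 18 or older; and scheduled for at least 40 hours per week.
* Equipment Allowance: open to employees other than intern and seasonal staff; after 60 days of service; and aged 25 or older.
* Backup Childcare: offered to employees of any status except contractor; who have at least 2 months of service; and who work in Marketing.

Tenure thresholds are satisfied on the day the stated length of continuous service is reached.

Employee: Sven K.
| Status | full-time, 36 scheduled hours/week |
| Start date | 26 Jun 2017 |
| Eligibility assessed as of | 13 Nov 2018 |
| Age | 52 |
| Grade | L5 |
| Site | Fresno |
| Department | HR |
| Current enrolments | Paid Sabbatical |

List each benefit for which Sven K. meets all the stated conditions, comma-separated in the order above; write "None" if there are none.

Service from 26 Jun 2017 to 13 Nov 2018: 505 days.
Pension Scheme — status full-time ✓ (not excluded); service 505 days ≥ 12 months (≈360 days) ✓; grade L5 ≥ L2 ✓ → eligible.
Flexible Spending Account — service 505 days < 18 months (≈540 days) ✗ → not eligible.
Paid Sabbatical — status full-time ✓; grade L5 ≥ L2 ✓; site Fresno ✓ → eligible.
Medical Plan — status full-time ✓; age 52 ≥ 18 ✓; 36 hrs/wk < 40 ✗ → not eligible.
Equipment Allowance — status full-time ✓ (not excluded); service 505 days ≥ 60 days ✓; age 52 ≥ 25 ✓ → eligible.
Backup Childcare — status full-time ✓ (not excluded); service 505 days ≥ 2 months (≈60 days) ✓; dept HR ✗ → not eligible.

Pension Scheme, Paid Sabbatical, Equipment Allowance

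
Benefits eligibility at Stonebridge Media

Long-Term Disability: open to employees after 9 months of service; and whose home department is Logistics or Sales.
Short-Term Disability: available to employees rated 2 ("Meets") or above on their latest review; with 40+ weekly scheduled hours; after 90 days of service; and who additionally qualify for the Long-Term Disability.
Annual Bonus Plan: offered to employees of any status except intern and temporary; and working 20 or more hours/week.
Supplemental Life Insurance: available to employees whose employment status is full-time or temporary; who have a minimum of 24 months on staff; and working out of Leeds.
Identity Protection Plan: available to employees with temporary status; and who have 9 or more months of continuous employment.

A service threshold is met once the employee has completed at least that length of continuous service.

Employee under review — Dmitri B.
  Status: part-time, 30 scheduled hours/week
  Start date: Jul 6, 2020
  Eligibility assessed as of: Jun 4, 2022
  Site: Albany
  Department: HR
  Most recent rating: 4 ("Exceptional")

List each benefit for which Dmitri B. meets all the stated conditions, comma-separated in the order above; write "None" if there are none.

Annual Bonus Plan

Service from Jul 6, 2020 to Jun 4, 2022: 698 days.
Long-Term Disability — service 698 days ≥ 9 months (≈270 days) ✓; dept HR ✗ → not eligible.
Short-Term Disability — rating 4 ≥ 2 ✓; 30 hrs/wk < 40 ✗ → not eligible.
Annual Bonus Plan — status part-time ✓ (not excluded); 30 hrs/wk ≥ 20 ✓ → eligible.
Supplemental Life Insurance — status part-time ✗ (requires full-time or temporary) → not eligible.
Identity Protection Plan — status part-time ✗ (requires temporary) → not eligible.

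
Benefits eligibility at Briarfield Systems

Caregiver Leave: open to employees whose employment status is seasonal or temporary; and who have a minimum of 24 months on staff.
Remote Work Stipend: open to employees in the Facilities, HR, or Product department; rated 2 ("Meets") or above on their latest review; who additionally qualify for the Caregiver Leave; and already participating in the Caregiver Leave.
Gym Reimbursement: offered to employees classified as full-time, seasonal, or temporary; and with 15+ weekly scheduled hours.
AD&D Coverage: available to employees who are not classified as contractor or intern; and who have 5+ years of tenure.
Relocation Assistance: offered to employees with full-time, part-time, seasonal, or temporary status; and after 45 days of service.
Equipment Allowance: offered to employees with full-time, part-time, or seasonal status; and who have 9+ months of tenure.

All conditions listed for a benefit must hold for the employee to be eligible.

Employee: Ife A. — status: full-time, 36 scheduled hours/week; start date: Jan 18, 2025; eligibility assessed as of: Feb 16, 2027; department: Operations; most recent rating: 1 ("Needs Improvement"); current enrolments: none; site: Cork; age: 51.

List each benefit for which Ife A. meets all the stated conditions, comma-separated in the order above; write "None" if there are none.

Service from Jan 18, 2025 to Feb 16, 2027: 759 days.
Caregiver Leave — status full-time ✗ (requires seasonal or temporary) → not eligible.
Remote Work Stipend — dept Operations ✗ → not eligible.
Gym Reimbursement — status full-time ✓; 36 hrs/wk ≥ 15 ✓ → eligible.
AD&D Coverage — status full-time ✓ (not excluded); service 759 days < 5 years (≈1825 days) ✗ → not eligible.
Relocation Assistance — status full-time ✓; service 759 days ≥ 45 days ✓ → eligible.
Equipment Allowance — status full-time ✓; service 759 days ≥ 9 months (≈270 days) ✓ → eligible.

Gym Reimbursement, Relocation Assistance, Equipment Allowance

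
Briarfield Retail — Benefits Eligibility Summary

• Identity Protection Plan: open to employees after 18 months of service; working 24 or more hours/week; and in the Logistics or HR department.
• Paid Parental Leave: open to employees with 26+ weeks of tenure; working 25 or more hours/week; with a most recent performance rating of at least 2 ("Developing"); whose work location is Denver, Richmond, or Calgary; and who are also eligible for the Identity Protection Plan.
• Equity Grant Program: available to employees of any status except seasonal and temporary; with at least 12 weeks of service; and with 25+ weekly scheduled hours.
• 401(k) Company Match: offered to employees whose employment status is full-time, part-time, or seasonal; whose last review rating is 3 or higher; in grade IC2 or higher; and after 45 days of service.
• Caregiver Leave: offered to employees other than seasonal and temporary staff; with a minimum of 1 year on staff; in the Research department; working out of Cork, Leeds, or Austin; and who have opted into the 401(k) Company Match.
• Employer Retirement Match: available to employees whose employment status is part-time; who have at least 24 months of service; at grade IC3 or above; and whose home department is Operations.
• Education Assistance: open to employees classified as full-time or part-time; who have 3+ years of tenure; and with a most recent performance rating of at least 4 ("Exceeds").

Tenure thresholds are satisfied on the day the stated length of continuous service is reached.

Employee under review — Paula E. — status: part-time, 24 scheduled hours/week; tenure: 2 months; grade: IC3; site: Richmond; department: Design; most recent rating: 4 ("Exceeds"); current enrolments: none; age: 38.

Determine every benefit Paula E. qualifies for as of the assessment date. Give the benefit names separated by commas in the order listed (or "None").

Identity Protection Plan — service 2 months < 18 months ✗ → not eligible.
Paid Parental Leave — service 2 months < 26 weeks (≈182 days) ✗ → not eligible.
Equity Grant Program — status part-time ✓ (not excluded); service 2 months < 12 weeks (≈84 days) ✗ → not eligible.
401(k) Company Match — status part-time ✓; rating 4 ≥ 3 ✓; grade IC3 ≥ IC2 ✓; service 2 months ≥ 45 days ✓ → eligible.
Caregiver Leave — status part-time ✓ (not excluded); service 2 months < 1 year (≈365 days) ✗ → not eligible.
Employer Retirement Match — status part-time ✓; service 2 months < 24 months ✗ → not eligible.
Education Assistance — status part-time ✓; service 2 months < 3 years (≈1095 days) ✗ → not eligible.

401(k) Company Match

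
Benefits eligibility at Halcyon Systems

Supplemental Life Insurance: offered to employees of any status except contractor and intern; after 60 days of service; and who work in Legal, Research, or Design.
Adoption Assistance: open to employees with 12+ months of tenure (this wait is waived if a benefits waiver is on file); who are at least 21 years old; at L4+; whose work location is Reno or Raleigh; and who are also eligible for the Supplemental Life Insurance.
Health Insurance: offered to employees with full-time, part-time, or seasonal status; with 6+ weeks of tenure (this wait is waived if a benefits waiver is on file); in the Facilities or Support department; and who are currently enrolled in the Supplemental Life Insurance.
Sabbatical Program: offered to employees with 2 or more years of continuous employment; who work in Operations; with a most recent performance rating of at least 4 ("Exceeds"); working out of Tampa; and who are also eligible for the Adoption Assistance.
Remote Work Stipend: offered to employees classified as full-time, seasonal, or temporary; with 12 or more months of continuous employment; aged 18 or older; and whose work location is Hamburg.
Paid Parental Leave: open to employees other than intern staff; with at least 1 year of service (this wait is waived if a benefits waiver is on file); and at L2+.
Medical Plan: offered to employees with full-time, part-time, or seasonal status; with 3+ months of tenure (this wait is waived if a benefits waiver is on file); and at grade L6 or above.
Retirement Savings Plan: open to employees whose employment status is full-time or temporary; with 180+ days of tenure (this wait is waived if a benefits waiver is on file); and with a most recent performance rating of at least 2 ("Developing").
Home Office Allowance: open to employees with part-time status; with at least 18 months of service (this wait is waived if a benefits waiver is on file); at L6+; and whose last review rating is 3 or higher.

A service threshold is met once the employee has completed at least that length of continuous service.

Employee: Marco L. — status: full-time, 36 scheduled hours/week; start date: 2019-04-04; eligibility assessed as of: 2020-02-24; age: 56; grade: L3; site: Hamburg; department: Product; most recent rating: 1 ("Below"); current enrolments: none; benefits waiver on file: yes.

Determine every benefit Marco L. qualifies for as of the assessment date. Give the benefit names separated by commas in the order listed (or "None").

Paid Parental Leave

Service from 2019-04-04 to 2020-02-24: 326 days.
Supplemental Life Insurance — status full-time ✓ (not excluded); service 326 days ≥ 60 days ✓; dept Product ✗ → not eligible.
Adoption Assistance — benefits waiver on file ✓; age 56 ≥ 21 ✓; grade L3 < L4 ✗ → not eligible.
Health Insurance — status full-time ✓; benefits waiver on file ✓; dept Product ✗ → not eligible.
Sabbatical Program — service 326 days < 2 years (≈730 days) ✗ → not eligible.
Remote Work Stipend — status full-time ✓; service 326 days < 12 months (≈360 days) ✗ → not eligible.
Paid Parental Leave — status full-time ✓ (not excluded); benefits waiver on file ✓; grade L3 ≥ L2 ✓ → eligible.
Medical Plan — status full-time ✓; benefits waiver on file ✓; grade L3 < L6 ✗ → not eligible.
Retirement Savings Plan — status full-time ✓; benefits waiver on file ✓; rating 1 < 2 ✗ → not eligible.
Home Office Allowance — status full-time ✗ (requires part-time) → not eligible.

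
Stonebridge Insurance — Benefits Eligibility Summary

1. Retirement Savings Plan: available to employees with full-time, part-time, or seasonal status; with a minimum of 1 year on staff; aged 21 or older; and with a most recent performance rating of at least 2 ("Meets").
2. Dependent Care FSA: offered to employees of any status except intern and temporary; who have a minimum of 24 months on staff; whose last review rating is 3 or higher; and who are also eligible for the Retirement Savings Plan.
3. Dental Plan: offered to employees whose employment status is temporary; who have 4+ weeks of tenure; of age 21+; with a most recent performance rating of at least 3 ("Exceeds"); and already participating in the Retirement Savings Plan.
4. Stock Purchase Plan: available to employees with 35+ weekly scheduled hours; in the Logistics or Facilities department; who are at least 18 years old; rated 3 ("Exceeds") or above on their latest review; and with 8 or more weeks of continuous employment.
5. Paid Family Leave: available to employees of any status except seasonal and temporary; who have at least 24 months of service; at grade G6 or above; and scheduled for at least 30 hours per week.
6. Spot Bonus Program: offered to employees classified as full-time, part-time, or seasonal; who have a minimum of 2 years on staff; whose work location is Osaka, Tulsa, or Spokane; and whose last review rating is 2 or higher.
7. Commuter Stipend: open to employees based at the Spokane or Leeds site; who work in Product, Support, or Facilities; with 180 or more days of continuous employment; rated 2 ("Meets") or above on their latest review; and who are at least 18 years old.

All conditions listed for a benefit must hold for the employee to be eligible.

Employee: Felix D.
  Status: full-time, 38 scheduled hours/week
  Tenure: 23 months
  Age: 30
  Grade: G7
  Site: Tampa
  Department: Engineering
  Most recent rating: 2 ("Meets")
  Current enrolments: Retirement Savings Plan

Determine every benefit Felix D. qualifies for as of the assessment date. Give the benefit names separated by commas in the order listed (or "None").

Retirement Savings Plan — status full-time ✓; service 23 months ≥ 1 year (≈365 days) ✓; age 30 ≥ 21 ✓; rating 2 ≥ 2 ✓ → eligible.
Dependent Care FSA — status full-time ✓ (not excluded); service 23 months < 24 months ✗ → not eligible.
Dental Plan — status full-time ✗ (requires temporary) → not eligible.
Stock Purchase Plan — 38 hrs/wk ≥ 35 ✓; dept Engineering ✗ → not eligible.
Paid Family Leave — status full-time ✓ (not excluded); service 23 months < 24 months ✗ → not eligible.
Spot Bonus Program — status full-time ✓; service 23 months < 2 years (≈730 days) ✗ → not eligible.
Commuter Stipend — site Tampa ✗ (not Spokane or Leeds) → not eligible.

Retirement Savings Plan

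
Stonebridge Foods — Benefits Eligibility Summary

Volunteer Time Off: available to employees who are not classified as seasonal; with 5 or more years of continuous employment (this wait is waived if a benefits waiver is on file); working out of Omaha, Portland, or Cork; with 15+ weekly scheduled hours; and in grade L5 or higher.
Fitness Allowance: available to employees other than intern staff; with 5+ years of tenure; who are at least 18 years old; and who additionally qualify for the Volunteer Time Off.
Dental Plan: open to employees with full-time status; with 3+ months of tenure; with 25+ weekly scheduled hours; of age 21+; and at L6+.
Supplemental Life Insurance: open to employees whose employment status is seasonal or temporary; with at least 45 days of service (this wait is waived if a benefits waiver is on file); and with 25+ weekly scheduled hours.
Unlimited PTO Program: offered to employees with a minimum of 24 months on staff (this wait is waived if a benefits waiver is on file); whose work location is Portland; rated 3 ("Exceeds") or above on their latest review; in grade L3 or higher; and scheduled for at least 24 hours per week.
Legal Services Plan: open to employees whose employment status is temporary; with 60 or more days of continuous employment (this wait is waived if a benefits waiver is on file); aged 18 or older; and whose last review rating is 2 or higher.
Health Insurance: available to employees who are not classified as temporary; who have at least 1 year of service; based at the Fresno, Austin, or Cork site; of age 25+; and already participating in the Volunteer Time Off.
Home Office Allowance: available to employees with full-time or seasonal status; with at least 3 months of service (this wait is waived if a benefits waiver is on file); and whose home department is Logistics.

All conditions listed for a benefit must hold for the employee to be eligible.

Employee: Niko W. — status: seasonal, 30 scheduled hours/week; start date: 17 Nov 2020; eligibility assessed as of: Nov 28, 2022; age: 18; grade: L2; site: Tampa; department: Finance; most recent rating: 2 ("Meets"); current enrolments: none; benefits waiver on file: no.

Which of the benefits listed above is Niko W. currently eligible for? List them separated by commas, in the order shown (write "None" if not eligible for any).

Service from 17 Nov 2020 to Nov 28, 2022: 741 days.
Volunteer Time Off — status seasonal ✗ (excluded) → not eligible.
Fitness Allowance — status seasonal ✓ (not excluded); service 741 days < 5 years (≈1825 days) ✗ → not eligible.
Dental Plan — status seasonal ✗ (requires full-time) → not eligible.
Supplemental Life Insurance — status seasonal ✓; no waiver, service 741 days ≥ 45 days ✓; 30 hrs/wk ≥ 25 ✓ → eligible.
Unlimited PTO Program — no waiver, service 741 days ≥ 24 months (≈720 days) ✓; site Tampa ✗ (not Portland) → not eligible.
Legal Services Plan — status seasonal ✗ (requires temporary) → not eligible.
Health Insurance — status seasonal ✓ (not excluded); service 741 days ≥ 1 year (≈365 days) ✓; site Tampa ✗ (not Fresno, Austin, or Cork) → not eligible.
Home Office Allowance — status seasonal ✓; no waiver, service 741 days ≥ 3 months (≈90 days) ✓; dept Finance ✗ → not eligible.

Supplemental Life Insurance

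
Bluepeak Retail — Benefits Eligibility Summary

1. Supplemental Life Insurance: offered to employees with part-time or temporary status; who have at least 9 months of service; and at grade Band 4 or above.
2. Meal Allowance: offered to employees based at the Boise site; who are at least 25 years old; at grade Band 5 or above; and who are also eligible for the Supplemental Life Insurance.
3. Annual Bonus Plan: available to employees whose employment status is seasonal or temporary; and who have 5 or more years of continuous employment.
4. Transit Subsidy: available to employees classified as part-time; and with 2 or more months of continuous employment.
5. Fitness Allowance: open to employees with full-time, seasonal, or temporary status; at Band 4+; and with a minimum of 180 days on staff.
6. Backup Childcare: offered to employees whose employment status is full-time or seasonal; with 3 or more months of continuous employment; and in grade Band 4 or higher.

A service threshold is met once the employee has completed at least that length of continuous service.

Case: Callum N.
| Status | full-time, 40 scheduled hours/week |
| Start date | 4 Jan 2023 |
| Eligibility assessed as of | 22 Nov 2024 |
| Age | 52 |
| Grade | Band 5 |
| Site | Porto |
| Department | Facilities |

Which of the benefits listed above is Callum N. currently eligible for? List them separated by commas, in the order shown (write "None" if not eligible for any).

Service from 4 Jan 2023 to 22 Nov 2024: 688 days.
Supplemental Life Insurance — status full-time ✗ (requires part-time or temporary) → not eligible.
Meal Allowance — site Porto ✗ (not Boise) → not eligible.
Annual Bonus Plan — status full-time ✗ (requires seasonal or temporary) → not eligible.
Transit Subsidy — status full-time ✗ (requires part-time) → not eligible.
Fitness Allowance — status full-time ✓; grade Band 5 ≥ Band 4 ✓; service 688 days ≥ 180 days ✓ → eligible.
Backup Childcare — status full-time ✓; service 688 days ≥ 3 months (≈90 days) ✓; grade Band 5 ≥ Band 4 ✓ → eligible.

Fitness Allowance, Backup Childcare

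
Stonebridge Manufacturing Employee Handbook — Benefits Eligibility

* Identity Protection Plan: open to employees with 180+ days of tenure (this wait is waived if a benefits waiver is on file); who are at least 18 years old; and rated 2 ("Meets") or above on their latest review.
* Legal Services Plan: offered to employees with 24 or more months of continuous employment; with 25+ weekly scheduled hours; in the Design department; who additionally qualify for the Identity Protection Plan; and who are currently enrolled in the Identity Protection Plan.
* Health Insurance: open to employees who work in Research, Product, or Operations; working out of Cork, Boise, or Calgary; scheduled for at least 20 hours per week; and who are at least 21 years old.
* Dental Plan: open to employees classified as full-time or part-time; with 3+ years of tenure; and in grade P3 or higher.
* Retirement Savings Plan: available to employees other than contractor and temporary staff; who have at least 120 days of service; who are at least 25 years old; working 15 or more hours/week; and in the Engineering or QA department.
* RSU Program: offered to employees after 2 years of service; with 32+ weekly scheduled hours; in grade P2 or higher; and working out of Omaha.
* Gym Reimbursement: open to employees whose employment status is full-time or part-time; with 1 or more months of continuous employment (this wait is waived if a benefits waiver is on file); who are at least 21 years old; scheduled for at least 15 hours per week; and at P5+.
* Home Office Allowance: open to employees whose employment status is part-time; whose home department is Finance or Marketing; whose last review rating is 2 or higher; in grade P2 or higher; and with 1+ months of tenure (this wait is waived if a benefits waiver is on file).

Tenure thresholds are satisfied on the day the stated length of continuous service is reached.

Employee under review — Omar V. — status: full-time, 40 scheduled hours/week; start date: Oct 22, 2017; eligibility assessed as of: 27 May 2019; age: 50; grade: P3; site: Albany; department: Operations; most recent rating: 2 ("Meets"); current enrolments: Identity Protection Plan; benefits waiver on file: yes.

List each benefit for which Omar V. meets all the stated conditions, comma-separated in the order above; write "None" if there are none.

Service from Oct 22, 2017 to 27 May 2019: 582 days.
Identity Protection Plan — benefits waiver on file ✓; age 50 ≥ 18 ✓; rating 2 ≥ 2 ✓ → eligible.
Legal Services Plan — service 582 days < 24 months (≈720 days) ✗ → not eligible.
Health Insurance — dept Operations ✓; site Albany ✗ (not Cork, Boise, or Calgary) → not eligible.
Dental Plan — status full-time ✓; service 582 days < 3 years (≈1095 days) ✗ → not eligible.
Retirement Savings Plan — status full-time ✓ (not excluded); service 582 days ≥ 120 days ✓; age 50 ≥ 25 ✓; 40 hrs/wk ≥ 15 ✓; dept Operations ✗ → not eligible.
RSU Program — service 582 days < 2 years (≈730 days) ✗ → not eligible.
Gym Reimbursement — status full-time ✓; benefits waiver on file ✓; age 50 ≥ 21 ✓; 40 hrs/wk ≥ 15 ✓; grade P3 < P5 ✗ → not eligible.
Home Office Allowance — status full-time ✗ (requires part-time) → not eligible.

Identity Protection Plan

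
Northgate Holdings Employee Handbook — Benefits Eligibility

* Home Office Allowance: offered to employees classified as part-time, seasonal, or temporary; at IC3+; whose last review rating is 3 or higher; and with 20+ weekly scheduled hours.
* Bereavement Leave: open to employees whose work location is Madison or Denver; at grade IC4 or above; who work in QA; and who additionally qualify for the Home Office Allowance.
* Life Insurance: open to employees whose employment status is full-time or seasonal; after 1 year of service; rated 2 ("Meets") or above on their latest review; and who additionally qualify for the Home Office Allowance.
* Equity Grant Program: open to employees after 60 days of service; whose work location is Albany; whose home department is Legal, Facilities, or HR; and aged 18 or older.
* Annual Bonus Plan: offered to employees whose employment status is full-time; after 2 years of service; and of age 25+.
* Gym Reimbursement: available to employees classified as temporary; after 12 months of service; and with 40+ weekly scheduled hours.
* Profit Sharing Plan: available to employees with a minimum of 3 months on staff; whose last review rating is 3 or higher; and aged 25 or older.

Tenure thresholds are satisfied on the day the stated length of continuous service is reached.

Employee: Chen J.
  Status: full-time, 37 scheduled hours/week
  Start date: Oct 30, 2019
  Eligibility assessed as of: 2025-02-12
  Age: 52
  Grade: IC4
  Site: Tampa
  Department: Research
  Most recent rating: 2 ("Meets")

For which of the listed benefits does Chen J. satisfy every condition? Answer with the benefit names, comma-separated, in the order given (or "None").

Service from Oct 30, 2019 to 2025-02-12: 1932 days.
Home Office Allowance — status full-time ✗ (requires part-time, seasonal, or temporary) → not eligible.
Bereavement Leave — site Tampa ✗ (not Madison or Denver) → not eligible.
Life Insurance — status full-time ✓; service 1932 days ≥ 1 year (≈365 days) ✓; rating 2 ≥ 2 ✓; not eligible for Home Office Allowance ✗ → not eligible.
Equity Grant Program — service 1932 days ≥ 60 days ✓; site Tampa ✗ (not Albany) → not eligible.
Annual Bonus Plan — status full-time ✓; service 1932 days ≥ 2 years (≈730 days) ✓; age 52 ≥ 25 ✓ → eligible.
Gym Reimbursement — status full-time ✗ (requires temporary) → not eligible.
Profit Sharing Plan — service 1932 days ≥ 3 months (≈90 days) ✓; rating 2 < 3 ✗ → not eligible.

Annual Bonus Plan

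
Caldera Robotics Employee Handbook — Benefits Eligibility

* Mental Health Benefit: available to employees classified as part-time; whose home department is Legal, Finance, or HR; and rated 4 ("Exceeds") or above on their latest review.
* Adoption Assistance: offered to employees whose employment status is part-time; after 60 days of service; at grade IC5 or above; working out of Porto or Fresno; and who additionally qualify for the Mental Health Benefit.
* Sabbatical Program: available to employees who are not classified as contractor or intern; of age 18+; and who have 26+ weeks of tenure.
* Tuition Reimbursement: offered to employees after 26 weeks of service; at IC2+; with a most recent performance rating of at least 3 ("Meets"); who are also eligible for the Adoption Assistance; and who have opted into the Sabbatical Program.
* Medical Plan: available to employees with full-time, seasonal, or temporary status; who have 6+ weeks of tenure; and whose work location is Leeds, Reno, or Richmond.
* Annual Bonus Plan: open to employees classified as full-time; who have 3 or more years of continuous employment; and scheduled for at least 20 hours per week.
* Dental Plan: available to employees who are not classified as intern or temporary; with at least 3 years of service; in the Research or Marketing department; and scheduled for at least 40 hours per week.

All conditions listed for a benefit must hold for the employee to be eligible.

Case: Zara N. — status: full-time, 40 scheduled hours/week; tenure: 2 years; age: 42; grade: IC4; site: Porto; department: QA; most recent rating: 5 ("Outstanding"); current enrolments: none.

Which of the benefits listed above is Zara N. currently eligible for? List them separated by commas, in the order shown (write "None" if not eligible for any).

Mental Health Benefit — status full-time ✗ (requires part-time) → not eligible.
Adoption Assistance — status full-time ✗ (requires part-time) → not eligible.
Sabbatical Program — status full-time ✓ (not excluded); age 42 ≥ 18 ✓; service 2 years ≥ 26 weeks (≈182 days) ✓ → eligible.
Tuition Reimbursement — service 2 years ≥ 26 weeks (≈182 days) ✓; grade IC4 ≥ IC2 ✓; rating 5 ≥ 3 ✓; not eligible for Adoption Assistance ✗ → not eligible.
Medical Plan — status full-time ✓; service 2 years ≥ 6 weeks (≈42 days) ✓; site Porto ✗ (not Leeds, Reno, or Richmond) → not eligible.
Annual Bonus Plan — status full-time ✓; service 2 years < 3 years ✗ → not eligible.
Dental Plan — status full-time ✓ (not excluded); service 2 years < 3 years ✗ → not eligible.

Sabbatical Program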